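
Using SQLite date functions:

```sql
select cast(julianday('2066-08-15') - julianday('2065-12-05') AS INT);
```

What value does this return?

253

26 days remain in December 2065 after the 5th (31 − 5).
Full months from January 2066 through July 2066 contribute their day counts.
Then 15 days into August 2066.
Total: 26 + 31 + 28 + 31 + 30 + 31 + 30 + 31 + 15 = 253.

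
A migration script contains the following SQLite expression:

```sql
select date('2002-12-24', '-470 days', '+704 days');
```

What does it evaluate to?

2003-08-15

Applying '-470 days' to 2002-12-24: counting 470 days back gives 2001-09-10.
Applying '+704 days' to 2001-09-10: counting 704 days forward gives 2003-08-15.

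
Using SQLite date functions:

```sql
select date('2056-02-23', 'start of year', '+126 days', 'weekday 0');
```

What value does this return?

2056-05-07

`start of year` rewinds 2056-02-23 to 2056-01-01.
Applying '+126 days' to 2056-01-01: counting 126 days forward gives 2056-05-06.
`weekday 0` advances to the next Sunday; 2056-05-06 is a Saturday, so it moves forward to 2056-05-07.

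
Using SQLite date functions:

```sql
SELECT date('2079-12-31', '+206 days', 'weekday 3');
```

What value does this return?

Applying '+206 days' to 2079-12-31: counting 206 days forward gives 2080-07-24.
`weekday 3` advances to the next Wednesday; 2080-07-24 is already a Wednesday, so it stays at 2080-07-24.

2080-07-24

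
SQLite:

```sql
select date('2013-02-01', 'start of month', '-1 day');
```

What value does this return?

2013-01-31

`start of month` rewinds 2013-02-01 to 2013-02-01.
Going back 1 day from 2013-02-01 reaches 2013-01-31 (last day of January, 31 days).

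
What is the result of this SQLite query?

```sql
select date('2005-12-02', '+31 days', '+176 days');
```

December 2005 has 31 days; 29 remain after the 2nd, so 30 days reach 2006-01-01.
Advancing 1 more day within January lands on 2006-01-02.
Applying '+176 days' to 2006-01-02: counting 176 days forward gives 2006-06-27.

2006-06-27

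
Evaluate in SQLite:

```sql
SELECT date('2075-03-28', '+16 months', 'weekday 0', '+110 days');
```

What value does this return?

Adding +16 months to 2075-03-28 gives 2076-07-28.
`weekday 0` advances to the next Sunday; 2076-07-28 is a Tuesday, so it moves forward to 2076-08-02.
Applying '+110 days' to 2076-08-02: counting 110 days forward gives 2076-11-20.

2076-11-20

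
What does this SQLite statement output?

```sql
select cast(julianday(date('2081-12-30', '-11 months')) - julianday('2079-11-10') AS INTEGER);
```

Adding -11 months to 2081-12-30 gives 2081-01-30.
20 days remain in November 2079 after the 10th (30 − 10).
Full months from December 2079 through December 2080 contribute their day counts.
Then 30 days into January 2081.
Total: 20 + 31 + 31 + 29 + 31 + 30 + 31 + 30 + 31 + 31 + 30 + 31 + 30 + 31 + 30 = 447.

447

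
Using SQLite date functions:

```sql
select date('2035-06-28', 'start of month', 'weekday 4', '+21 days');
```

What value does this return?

2035-06-28

`start of month` rewinds 2035-06-28 to 2035-06-01.
`weekday 4` advances to the next Thursday; 2035-06-01 is a Friday, so it moves forward to 2035-06-07.
Advancing 21 more days within June lands on 2035-06-28.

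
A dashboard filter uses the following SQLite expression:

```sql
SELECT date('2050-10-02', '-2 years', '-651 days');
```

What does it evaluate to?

2046-12-21

Adding -2 years to 2050-10-02 gives 2048-10-02.
Applying '-651 days' to 2048-10-02: counting 651 days back gives 2046-12-21.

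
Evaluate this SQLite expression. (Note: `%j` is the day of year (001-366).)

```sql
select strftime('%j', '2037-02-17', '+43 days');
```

First apply '+43 days': 2037-02-17 → 2037-04-01.
Day-of-year for 2037-04-01: days since 2037-01-01 inclusive = 91, zero-padded to 091.

091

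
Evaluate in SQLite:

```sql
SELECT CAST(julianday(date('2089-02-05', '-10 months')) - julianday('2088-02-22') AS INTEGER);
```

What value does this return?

43

Adding -10 months to 2089-02-05 gives 2088-04-05.
7 days remain in February 2088 after the 22nd (29 − 22).
March 2088: 31 days.
Then 5 days into April 2088.
Total: 7 + 31 + 5 = 43.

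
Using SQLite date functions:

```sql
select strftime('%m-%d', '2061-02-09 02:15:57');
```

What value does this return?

`%m-%d` extracts the month-day: 02-09.

02-09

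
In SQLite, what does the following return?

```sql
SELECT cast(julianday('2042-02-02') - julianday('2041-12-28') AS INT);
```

36

3 days remain in December 2041 after the 28th (31 − 28).
January 2042: 31 days.
Then 2 days into February 2042.
Total: 3 + 31 + 2 = 36.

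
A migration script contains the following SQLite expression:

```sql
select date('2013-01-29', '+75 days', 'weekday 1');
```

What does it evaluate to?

Applying '+75 days' to 2013-01-29: counting 75 days forward gives 2013-04-14.
`weekday 1` advances to the next Monday; 2013-04-14 is a Sunday, so it moves forward to 2013-04-15.

2013-04-15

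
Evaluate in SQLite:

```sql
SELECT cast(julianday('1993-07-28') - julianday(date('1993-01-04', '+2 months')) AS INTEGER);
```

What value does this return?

146

Adding +2 months to 1993-01-04 gives 1993-03-04.
27 days remain in March 1993 after the 4th (31 − 4).
April 1993: 30 days.
May 1993: 31 days.
June 1993: 30 days.
Then 28 days into July 1993.
Total: 27 + 30 + 31 + 30 + 28 = 146.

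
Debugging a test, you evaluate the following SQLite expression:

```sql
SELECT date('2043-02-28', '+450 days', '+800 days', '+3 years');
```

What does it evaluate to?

Applying '+450 days' to 2043-02-28: counting 450 days forward gives 2044-05-23.
Applying '+800 days' to 2044-05-23: counting 800 days forward gives 2046-08-01.
Adding +3 years to 2046-08-01 gives 2049-08-01.

2049-08-01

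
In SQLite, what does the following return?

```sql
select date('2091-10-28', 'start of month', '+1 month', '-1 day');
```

`start of month` rewinds 2091-10-28 to 2091-10-01.
Adding +1 month to 2091-10-01 gives 2091-11-01.
Going back 1 day from 2091-11-01 reaches 2091-10-31 (last day of October, 31 days).

2091-10-31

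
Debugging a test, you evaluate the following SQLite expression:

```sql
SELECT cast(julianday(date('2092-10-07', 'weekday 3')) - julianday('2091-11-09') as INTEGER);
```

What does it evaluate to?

334

`weekday 3` advances to the next Wednesday; 2092-10-07 is a Tuesday, so it moves forward to 2092-10-08.
21 days remain in November 2091 after the 9th (30 − 9).
Full months from December 2091 through September 2092 contribute their day counts.
Then 8 days into October 2092.
Total: 21 + 31 + 31 + 29 + 31 + 30 + 31 + 30 + 31 + 31 + 30 + 8 = 334.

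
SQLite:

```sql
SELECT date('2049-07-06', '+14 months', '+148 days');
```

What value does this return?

Adding +14 months to 2049-07-06 gives 2050-09-06.
Applying '+148 days' to 2050-09-06: counting 148 days forward gives 2051-02-01.

2051-02-01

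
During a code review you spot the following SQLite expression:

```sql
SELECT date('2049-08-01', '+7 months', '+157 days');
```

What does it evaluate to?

Adding +7 months to 2049-08-01 gives 2050-03-01.
Applying '+157 days' to 2050-03-01: counting 157 days forward gives 2050-08-05.

2050-08-05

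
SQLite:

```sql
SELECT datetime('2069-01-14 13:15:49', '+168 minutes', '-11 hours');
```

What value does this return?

2069-01-14 05:03:49

168 minutes = 2h 48m; +168 minutes from 2069-01-14 13:15:49 is 2069-01-14 16:03:49.
-11 hours from 2069-01-14 16:03:49 is 2069-01-14 05:03:49.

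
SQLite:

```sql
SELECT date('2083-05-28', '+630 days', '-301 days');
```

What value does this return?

Applying '+630 days' to 2083-05-28: counting 630 days forward gives 2085-02-16.
Applying '-301 days' to 2085-02-16: counting 301 days back gives 2084-04-21.

2084-04-21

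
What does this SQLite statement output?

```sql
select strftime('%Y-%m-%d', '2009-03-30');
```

2009-03-30

`%Y-%m-%d` extracts the ISO date: 2009-03-30.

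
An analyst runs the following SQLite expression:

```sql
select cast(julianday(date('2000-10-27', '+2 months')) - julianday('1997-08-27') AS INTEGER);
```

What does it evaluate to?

1218

Adding +2 months to 2000-10-27 gives 2000-12-27.
4 days remain in August 1997 after the 27th (31 − 27).
Full months from September 1997 through November 2000 contribute their day counts.
Then 27 days into December 2000.
Total: 4 + 30 + 31 + 30 + 31 + 31 + 28 + 31 + 30 + 31 + 30 + 31 + 31 + 30 + 31 + 30 + 31 + 31 + 28 + 31 + 30 + 31 + 30 + 31 + 31 + 30 + 31 + 30 + 31 + 31 + 29 + 31 + 30 + 31 + 30 + 31 + 31 + 30 + 31 + 30 + 27 = 1218.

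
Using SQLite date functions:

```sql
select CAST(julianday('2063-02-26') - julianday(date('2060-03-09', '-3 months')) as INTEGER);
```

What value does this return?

Adding -3 months to 2060-03-09 gives 2059-12-09.
22 days remain in December 2059 after the 9th (31 − 9).
Full months from January 2060 through January 2063 contribute their day counts.
Then 26 days into February 2063.
Total: 22 + 31 + 29 + 31 + 30 + 31 + 30 + 31 + 31 + 30 + 31 + 30 + 31 + 31 + 28 + 31 + 30 + 31 + 30 + 31 + 31 + 30 + 31 + 30 + 31 + 31 + 28 + 31 + 30 + 31 + 30 + 31 + 31 + 30 + 31 + 30 + 31 + 31 + 26 = 1175.

1175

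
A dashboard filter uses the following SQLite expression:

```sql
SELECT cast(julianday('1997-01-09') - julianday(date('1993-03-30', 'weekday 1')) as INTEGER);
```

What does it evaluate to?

1375

`weekday 1` advances to the next Monday; 1993-03-30 is a Tuesday, so it moves forward to 1993-04-05.
25 days remain in April 1993 after the 5th (30 − 5).
Full months from May 1993 through December 1996 contribute their day counts.
Then 9 days into January 1997.
Total: 25 + 31 + 30 + 31 + 31 + 30 + 31 + 30 + 31 + 31 + 28 + 31 + 30 + 31 + 30 + 31 + 31 + 30 + 31 + 30 + 31 + 31 + 28 + 31 + 30 + 31 + 30 + 31 + 31 + 30 + 31 + 30 + 31 + 31 + 29 + 31 + 30 + 31 + 30 + 31 + 31 + 30 + 31 + 30 + 31 + 9 = 1375.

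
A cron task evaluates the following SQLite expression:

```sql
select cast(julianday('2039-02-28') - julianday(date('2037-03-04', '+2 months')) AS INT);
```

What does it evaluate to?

Adding +2 months to 2037-03-04 gives 2037-05-04.
27 days remain in May 2037 after the 4th (31 − 4).
Full months from June 2037 through January 2039 contribute their day counts.
Then 28 days into February 2039.
Total: 27 + 30 + 31 + 31 + 30 + 31 + 30 + 31 + 31 + 28 + 31 + 30 + 31 + 30 + 31 + 31 + 30 + 31 + 30 + 31 + 31 + 28 = 665.

665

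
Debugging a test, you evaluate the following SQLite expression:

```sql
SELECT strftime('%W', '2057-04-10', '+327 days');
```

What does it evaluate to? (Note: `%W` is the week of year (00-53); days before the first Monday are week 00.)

08

First apply '+327 days': 2057-04-10 → 2058-03-03.
2058-03-03 is a Sunday. SQLite's %W counts Mondays since the year started; the result is 08.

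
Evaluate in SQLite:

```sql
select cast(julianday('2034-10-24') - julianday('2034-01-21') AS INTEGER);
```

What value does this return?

10 days remain in January 2034 after the 21st (31 − 21).
Full months from February 2034 through September 2034 contribute their day counts.
Then 24 days into October 2034.
Total: 10 + 28 + 31 + 30 + 31 + 30 + 31 + 31 + 30 + 24 = 276.

276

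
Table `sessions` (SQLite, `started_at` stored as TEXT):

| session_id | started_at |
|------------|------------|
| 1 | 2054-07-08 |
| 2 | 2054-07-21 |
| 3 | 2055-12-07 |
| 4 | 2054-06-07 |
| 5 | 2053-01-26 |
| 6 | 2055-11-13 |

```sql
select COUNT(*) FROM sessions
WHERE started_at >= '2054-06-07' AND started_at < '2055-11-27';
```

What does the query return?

Rows in [2054-06-07, 2055-11-27): 2054-07-08, 2054-07-21, 2054-06-07, 2055-11-13 → 4 rows.

4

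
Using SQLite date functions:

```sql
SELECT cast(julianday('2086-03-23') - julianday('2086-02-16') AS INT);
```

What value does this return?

12 days remain in February 2086 after the 16th (28 − 16).
Then 23 days into March 2086.
Total: 12 + 23 = 35.

35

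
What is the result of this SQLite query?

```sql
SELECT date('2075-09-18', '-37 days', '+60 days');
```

Going back 18 days from 2075-09-18 reaches 2075-08-31 (last day of August, 31 days).
Going back 19 days within August lands on 2075-08-12.
Applying '+60 days' to 2075-08-12: counting 60 days forward gives 2075-10-11.

2075-10-11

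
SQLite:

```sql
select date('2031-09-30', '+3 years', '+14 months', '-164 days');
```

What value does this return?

Adding +3 years to 2031-09-30 gives 2034-09-30.
Adding +14 months to 2034-09-30 gives 2035-11-30.
Applying '-164 days' to 2035-11-30: counting 164 days back gives 2035-06-19.

2035-06-19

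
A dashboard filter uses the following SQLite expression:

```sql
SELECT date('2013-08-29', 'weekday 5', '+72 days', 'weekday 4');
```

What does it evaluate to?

2013-11-14

`weekday 5` advances to the next Friday; 2013-08-29 is a Thursday, so it moves forward to 2013-08-30.
Applying '+72 days' to 2013-08-30: counting 72 days forward gives 2013-11-10.
`weekday 4` advances to the next Thursday; 2013-11-10 is a Sunday, so it moves forward to 2013-11-14.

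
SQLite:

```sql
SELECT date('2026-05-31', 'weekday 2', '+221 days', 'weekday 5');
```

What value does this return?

`weekday 2` advances to the next Tuesday; 2026-05-31 is a Sunday, so it moves forward to 2026-06-02.
Applying '+221 days' to 2026-06-02: counting 221 days forward gives 2027-01-09.
`weekday 5` advances to the next Friday; 2027-01-09 is a Saturday, so it moves forward to 2027-01-15.

2027-01-15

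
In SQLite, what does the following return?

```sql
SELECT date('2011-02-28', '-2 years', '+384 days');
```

2010-03-19

Adding -2 years to 2011-02-28 gives 2009-02-28.
Applying '+384 days' to 2009-02-28: counting 384 days forward gives 2010-03-19.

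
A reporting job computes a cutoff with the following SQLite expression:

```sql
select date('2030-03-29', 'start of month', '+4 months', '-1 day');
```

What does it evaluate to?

`start of month` rewinds 2030-03-29 to 2030-03-01.
Adding +4 months to 2030-03-01 gives 2030-07-01.
Going back 1 day from 2030-07-01 reaches 2030-06-30 (last day of June, 30 days).

2030-06-30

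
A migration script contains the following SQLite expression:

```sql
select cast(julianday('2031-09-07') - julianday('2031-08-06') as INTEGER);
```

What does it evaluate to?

32

25 days remain in August 2031 after the 6th (31 − 6).
Then 7 days into September 2031.
Total: 25 + 7 = 32.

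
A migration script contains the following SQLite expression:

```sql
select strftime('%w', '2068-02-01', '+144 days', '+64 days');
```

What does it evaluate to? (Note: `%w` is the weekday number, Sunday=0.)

1

First apply '+144 days', '+64 days': 2068-02-01 → 2068-08-27.
2068-08-27 is a Monday; with Sunday=0 that is 1.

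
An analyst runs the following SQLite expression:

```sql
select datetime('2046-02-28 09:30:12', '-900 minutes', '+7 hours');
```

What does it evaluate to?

900 minutes = 15h 0m; -900 minutes from 2046-02-28 09:30:12 is 2046-02-27 18:30:12 (crosses midnight).
+7 hours from 2046-02-27 18:30:12 is 2046-02-28 01:30:12 (crosses midnight).

2046-02-28 01:30:12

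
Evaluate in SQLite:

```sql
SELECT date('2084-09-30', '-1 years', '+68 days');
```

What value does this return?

2083-12-07

Adding -1 year to 2084-09-30 gives 2083-09-30.
Applying '+68 days' to 2083-09-30: counting 68 days forward gives 2083-12-07.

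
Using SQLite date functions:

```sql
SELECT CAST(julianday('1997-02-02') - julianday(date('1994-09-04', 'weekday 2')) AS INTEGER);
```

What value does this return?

880

`weekday 2` advances to the next Tuesday; 1994-09-04 is a Sunday, so it moves forward to 1994-09-06.
24 days remain in September 1994 after the 6th (30 − 6).
Full months from October 1994 through January 1997 contribute their day counts.
Then 2 days into February 1997.
Total: 24 + 31 + 30 + 31 + 31 + 28 + 31 + 30 + 31 + 30 + 31 + 31 + 30 + 31 + 30 + 31 + 31 + 29 + 31 + 30 + 31 + 30 + 31 + 31 + 30 + 31 + 30 + 31 + 31 + 2 = 880.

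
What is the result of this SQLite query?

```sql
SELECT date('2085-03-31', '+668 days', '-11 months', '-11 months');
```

2085-03-28

Applying '+668 days' to 2085-03-31: counting 668 days forward gives 2087-01-28.
Adding -11 months to 2087-01-28 gives 2086-02-28.
Adding -11 months to 2086-02-28 gives 2085-03-28.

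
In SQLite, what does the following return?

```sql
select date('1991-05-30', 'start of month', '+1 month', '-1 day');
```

1991-05-31

`start of month` rewinds 1991-05-30 to 1991-05-01.
Adding +1 month to 1991-05-01 gives 1991-06-01.
Going back 1 day from 1991-06-01 reaches 1991-05-31 (last day of May, 31 days).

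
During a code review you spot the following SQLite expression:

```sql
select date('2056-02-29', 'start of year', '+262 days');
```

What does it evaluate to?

`start of year` rewinds 2056-02-29 to 2056-01-01.
Applying '+262 days' to 2056-01-01: counting 262 days forward gives 2056-09-19.

2056-09-19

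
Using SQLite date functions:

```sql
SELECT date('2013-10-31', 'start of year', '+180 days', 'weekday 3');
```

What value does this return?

`start of year` rewinds 2013-10-31 to 2013-01-01.
Applying '+180 days' to 2013-01-01: counting 180 days forward gives 2013-06-30.
`weekday 3` advances to the next Wednesday; 2013-06-30 is a Sunday, so it moves forward to 2013-07-03.

2013-07-03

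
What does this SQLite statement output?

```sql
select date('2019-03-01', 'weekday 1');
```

2019-03-04

`weekday 1` advances to the next Monday; 2019-03-01 is a Friday, so it moves forward to 2019-03-04.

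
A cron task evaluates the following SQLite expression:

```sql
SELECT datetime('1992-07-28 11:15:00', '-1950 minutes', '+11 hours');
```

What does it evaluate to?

1992-07-27 13:45:00

1950 minutes = 32h 30m; -1950 minutes from 1992-07-28 11:15:00 is 1992-07-27 02:45:00 (crosses midnight).
+11 hours from 1992-07-27 02:45:00 is 1992-07-27 13:45:00.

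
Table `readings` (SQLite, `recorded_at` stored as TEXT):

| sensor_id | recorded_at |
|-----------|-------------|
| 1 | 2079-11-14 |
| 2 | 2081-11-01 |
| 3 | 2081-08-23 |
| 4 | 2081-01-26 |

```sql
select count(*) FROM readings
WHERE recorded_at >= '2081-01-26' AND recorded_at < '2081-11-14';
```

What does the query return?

3

Rows in [2081-01-26, 2081-11-14): 2081-11-01, 2081-08-23, 2081-01-26 → 3 rows.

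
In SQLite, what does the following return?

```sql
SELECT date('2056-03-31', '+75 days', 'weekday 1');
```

2056-06-19

Applying '+75 days' to 2056-03-31: counting 75 days forward gives 2056-06-14.
`weekday 1` advances to the next Monday; 2056-06-14 is a Wednesday, so it moves forward to 2056-06-19.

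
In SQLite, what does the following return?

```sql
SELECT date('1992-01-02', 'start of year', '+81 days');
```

`start of year` rewinds 1992-01-02 to 1992-01-01.
Applying '+81 days' to 1992-01-01: counting 81 days forward gives 1992-03-22.

1992-03-22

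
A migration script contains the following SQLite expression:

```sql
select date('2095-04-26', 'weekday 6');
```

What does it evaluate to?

`weekday 6` advances to the next Saturday; 2095-04-26 is a Tuesday, so it moves forward to 2095-04-30.

2095-04-30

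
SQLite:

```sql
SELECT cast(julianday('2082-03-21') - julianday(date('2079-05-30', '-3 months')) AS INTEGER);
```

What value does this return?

Adding -3 months to 2079-05-30 targets 2079-02-30. February 2079 has only 28 days, so SQLite normalizes the 2-day overflow forward to 2079-03-02.
29 days remain in March 2079 after the 2nd (31 − 2).
Full months from April 2079 through February 2082 contribute their day counts.
Then 21 days into March 2082.
Total: 29 + 30 + 31 + 30 + 31 + 31 + 30 + 31 + 30 + 31 + 31 + 29 + 31 + 30 + 31 + 30 + 31 + 31 + 30 + 31 + 30 + 31 + 31 + 28 + 31 + 30 + 31 + 30 + 31 + 31 + 30 + 31 + 30 + 31 + 31 + 28 + 21 = 1115.

1115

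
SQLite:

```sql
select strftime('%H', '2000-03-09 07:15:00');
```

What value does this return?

07

`%H` extracts the 2-digit hour (00-23): 07.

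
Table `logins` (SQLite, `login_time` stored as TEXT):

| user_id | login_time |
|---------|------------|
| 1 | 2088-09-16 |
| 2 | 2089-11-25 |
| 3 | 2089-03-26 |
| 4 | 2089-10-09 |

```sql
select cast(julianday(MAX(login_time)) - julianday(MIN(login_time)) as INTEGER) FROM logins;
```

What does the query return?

435

MIN = 2088-09-16, MAX = 2089-11-25.
14 days remain in September 2088 after the 16th (30 − 16).
Full months from October 2088 through October 2089 contribute their day counts.
Then 25 days into November 2089.
Total: 14 + 31 + 30 + 31 + 31 + 28 + 31 + 30 + 31 + 30 + 31 + 31 + 30 + 31 + 25 = 435.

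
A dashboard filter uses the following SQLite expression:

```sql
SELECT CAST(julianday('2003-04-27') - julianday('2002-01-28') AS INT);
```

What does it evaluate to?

454

3 days remain in January 2002 after the 28th (31 − 28).
Full months from February 2002 through March 2003 contribute their day counts.
Then 27 days into April 2003.
Total: 3 + 28 + 31 + 30 + 31 + 30 + 31 + 31 + 30 + 31 + 30 + 31 + 31 + 28 + 31 + 27 = 454.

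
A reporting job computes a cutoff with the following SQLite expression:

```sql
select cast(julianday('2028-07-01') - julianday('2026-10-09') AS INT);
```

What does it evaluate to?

22 days remain in October 2026 after the 9th (31 − 9).
Full months from November 2026 through June 2028 contribute their day counts.
Then 1 day into July 2028.
Total: 22 + 30 + 31 + 31 + 28 + 31 + 30 + 31 + 30 + 31 + 31 + 30 + 31 + 30 + 31 + 31 + 29 + 31 + 30 + 31 + 30 + 1 = 631.

631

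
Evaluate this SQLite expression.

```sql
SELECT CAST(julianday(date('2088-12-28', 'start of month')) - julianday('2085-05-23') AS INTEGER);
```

1288

`start of month` rewinds 2088-12-28 to 2088-12-01.
8 days remain in May 2085 after the 23rd (31 − 23).
Full months from June 2085 through November 2088 contribute their day counts.
Then 1 day into December 2088.
Total: 8 + 30 + 31 + 31 + 30 + 31 + 30 + 31 + 31 + 28 + 31 + 30 + 31 + 30 + 31 + 31 + 30 + 31 + 30 + 31 + 31 + 28 + 31 + 30 + 31 + 30 + 31 + 31 + 30 + 31 + 30 + 31 + 31 + 29 + 31 + 30 + 31 + 30 + 31 + 31 + 30 + 31 + 30 + 1 = 1288.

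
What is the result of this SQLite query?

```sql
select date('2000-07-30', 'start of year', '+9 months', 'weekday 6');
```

`start of year` rewinds 2000-07-30 to 2000-01-01.
Adding +9 months to 2000-01-01 gives 2000-10-01.
`weekday 6` advances to the next Saturday; 2000-10-01 is a Sunday, so it moves forward to 2000-10-07.

2000-10-07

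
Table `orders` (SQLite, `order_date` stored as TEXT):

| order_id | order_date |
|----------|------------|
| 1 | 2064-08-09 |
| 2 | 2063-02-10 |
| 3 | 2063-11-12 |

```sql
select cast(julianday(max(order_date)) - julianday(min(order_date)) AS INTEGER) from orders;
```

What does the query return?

MIN = 2063-02-10, MAX = 2064-08-09.
18 days remain in February 2063 after the 10th (28 − 10).
Full months from March 2063 through July 2064 contribute their day counts.
Then 9 days into August 2064.
Total: 18 + 31 + 30 + 31 + 30 + 31 + 31 + 30 + 31 + 30 + 31 + 31 + 29 + 31 + 30 + 31 + 30 + 31 + 9 = 546.

546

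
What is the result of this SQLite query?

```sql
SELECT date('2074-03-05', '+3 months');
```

2074-06-05

Adding +3 months to 2074-03-05 gives 2074-06-05.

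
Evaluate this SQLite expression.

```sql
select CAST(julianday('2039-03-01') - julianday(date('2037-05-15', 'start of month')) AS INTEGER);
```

`start of month` rewinds 2037-05-15 to 2037-05-01.
30 days remain in May 2037 after the 1st (31 − 1).
Full months from June 2037 through February 2039 contribute their day counts.
Then 1 day into March 2039.
Total: 30 + 30 + 31 + 31 + 30 + 31 + 30 + 31 + 31 + 28 + 31 + 30 + 31 + 30 + 31 + 31 + 30 + 31 + 30 + 31 + 31 + 28 + 1 = 669.

669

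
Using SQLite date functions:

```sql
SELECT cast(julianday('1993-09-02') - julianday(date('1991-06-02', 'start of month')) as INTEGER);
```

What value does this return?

`start of month` rewinds 1991-06-02 to 1991-06-01.
29 days remain in June 1991 after the 1st (30 − 1).
Full months from July 1991 through August 1993 contribute their day counts.
Then 2 days into September 1993.
Total: 29 + 31 + 31 + 30 + 31 + 30 + 31 + 31 + 29 + 31 + 30 + 31 + 30 + 31 + 31 + 30 + 31 + 30 + 31 + 31 + 28 + 31 + 30 + 31 + 30 + 31 + 31 + 2 = 824.

824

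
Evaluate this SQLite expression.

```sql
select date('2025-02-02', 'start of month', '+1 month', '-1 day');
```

2025-02-28

`start of month` rewinds 2025-02-02 to 2025-02-01.
Adding +1 month to 2025-02-01 gives 2025-03-01.
Going back 1 day from 2025-03-01 reaches 2025-02-28 (last day of February, 28 days).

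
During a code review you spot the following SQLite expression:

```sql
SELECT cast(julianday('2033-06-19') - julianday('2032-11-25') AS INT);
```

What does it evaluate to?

5 days remain in November 2032 after the 25th (30 − 25).
Full months from December 2032 through May 2033 contribute their day counts.
Then 19 days into June 2033.
Total: 5 + 31 + 31 + 28 + 31 + 30 + 31 + 19 = 206.

206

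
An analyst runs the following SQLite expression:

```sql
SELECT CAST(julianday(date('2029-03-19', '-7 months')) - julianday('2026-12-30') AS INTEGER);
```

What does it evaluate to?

598

Adding -7 months to 2029-03-19 gives 2028-08-19.
1 day remains in December 2026 after the 30th (31 − 30).
Full months from January 2027 through July 2028 contribute their day counts.
Then 19 days into August 2028.
Total: 1 + 31 + 28 + 31 + 30 + 31 + 30 + 31 + 31 + 30 + 31 + 30 + 31 + 31 + 29 + 31 + 30 + 31 + 30 + 31 + 19 = 598.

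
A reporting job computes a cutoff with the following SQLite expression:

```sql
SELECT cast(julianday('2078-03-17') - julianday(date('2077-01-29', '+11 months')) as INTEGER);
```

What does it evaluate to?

Adding +11 months to 2077-01-29 gives 2077-12-29.
2 days remain in December 2077 after the 29th (31 − 29).
January 2078: 31 days.
February 2078: 28 days.
Then 17 days into March 2078.
Total: 2 + 31 + 28 + 17 = 78.

78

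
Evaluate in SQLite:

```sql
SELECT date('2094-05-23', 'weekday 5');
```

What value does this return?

2094-05-28

`weekday 5` advances to the next Friday; 2094-05-23 is a Sunday, so it moves forward to 2094-05-28.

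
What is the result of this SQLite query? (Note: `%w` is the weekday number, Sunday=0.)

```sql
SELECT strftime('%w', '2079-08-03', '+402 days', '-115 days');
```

First apply '+402 days', '-115 days': 2079-08-03 → 2080-05-16.
2080-05-16 is a Thursday; with Sunday=0 that is 4.

4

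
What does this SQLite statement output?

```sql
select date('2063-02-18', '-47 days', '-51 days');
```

Applying '-47 days' to 2063-02-18: counting 47 days back gives 2063-01-02.
Applying '-51 days' to 2063-01-02: counting 51 days back gives 2062-11-12.

2062-11-12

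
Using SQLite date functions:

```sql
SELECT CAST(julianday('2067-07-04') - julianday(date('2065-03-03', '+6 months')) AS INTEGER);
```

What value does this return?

669

Adding +6 months to 2065-03-03 gives 2065-09-03.
27 days remain in September 2065 after the 3rd (30 − 3).
Full months from October 2065 through June 2067 contribute their day counts.
Then 4 days into July 2067.
Total: 27 + 31 + 30 + 31 + 31 + 28 + 31 + 30 + 31 + 30 + 31 + 31 + 30 + 31 + 30 + 31 + 31 + 28 + 31 + 30 + 31 + 30 + 4 = 669.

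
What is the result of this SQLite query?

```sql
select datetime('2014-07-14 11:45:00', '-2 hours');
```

2014-07-14 09:45:00

-2 hours from 2014-07-14 11:45:00 is 2014-07-14 09:45:00.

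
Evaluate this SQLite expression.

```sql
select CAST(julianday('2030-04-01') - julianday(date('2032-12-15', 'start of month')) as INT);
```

`start of month` rewinds 2032-12-15 to 2032-12-01.
29 days remain in April 2030 after the 1st (30 − 1).
Full months from May 2030 through November 2032 contribute their day counts.
Then 1 day into December 2032.
Total: 29 + 31 + 30 + 31 + 31 + 30 + 31 + 30 + 31 + 31 + 28 + 31 + 30 + 31 + 30 + 31 + 31 + 30 + 31 + 30 + 31 + 31 + 29 + 31 + 30 + 31 + 30 + 31 + 31 + 30 + 31 + 30 + 1 = 975.
The subtraction is earlier − later, so the result is −975 → -975.

-975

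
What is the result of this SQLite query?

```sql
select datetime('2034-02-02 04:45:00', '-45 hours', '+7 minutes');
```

2034-01-31 07:52:00

-45 hours from 2034-02-02 04:45:00 is 2034-01-31 07:45:00 (crosses midnight).
+7 minutes from 2034-01-31 07:45:00 is 2034-01-31 07:52:00.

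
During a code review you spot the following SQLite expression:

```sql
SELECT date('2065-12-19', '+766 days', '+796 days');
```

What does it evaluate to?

2070-03-30

Applying '+766 days' to 2065-12-19: counting 766 days forward gives 2068-01-24.
Applying '+796 days' to 2068-01-24: counting 796 days forward gives 2070-03-30.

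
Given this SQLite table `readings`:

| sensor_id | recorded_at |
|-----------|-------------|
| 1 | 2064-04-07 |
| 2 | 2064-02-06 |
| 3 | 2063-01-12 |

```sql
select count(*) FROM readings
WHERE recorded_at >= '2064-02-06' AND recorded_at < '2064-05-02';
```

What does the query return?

Rows in [2064-02-06, 2064-05-02): 2064-04-07, 2064-02-06 → 2 rows.

2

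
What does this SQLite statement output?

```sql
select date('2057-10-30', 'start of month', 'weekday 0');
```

`start of month` rewinds 2057-10-30 to 2057-10-01.
`weekday 0` advances to the next Sunday; 2057-10-01 is a Monday, so it moves forward to 2057-10-07.

2057-10-07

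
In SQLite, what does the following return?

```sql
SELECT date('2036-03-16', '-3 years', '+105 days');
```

Adding -3 years to 2036-03-16 gives 2033-03-16.
Applying '+105 days' to 2033-03-16: counting 105 days forward gives 2033-06-29.

2033-06-29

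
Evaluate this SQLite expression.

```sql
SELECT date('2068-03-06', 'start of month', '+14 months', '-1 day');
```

2069-04-30

`start of month` rewinds 2068-03-06 to 2068-03-01.
Adding +14 months to 2068-03-01 gives 2069-05-01.
Going back 1 day from 2069-05-01 reaches 2069-04-30 (last day of April, 30 days).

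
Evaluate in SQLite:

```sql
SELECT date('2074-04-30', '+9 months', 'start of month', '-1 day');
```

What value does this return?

Adding +9 months to 2074-04-30 gives 2075-01-30.
`start of month` rewinds 2075-01-30 to 2075-01-01.
Going back 1 day from 2075-01-01 reaches 2074-12-31 (last day of December, 31 days).

2074-12-31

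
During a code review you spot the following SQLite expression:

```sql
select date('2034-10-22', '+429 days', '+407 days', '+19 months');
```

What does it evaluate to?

2038-09-04

Applying '+429 days' to 2034-10-22: counting 429 days forward gives 2035-12-25.
Applying '+407 days' to 2035-12-25: counting 407 days forward gives 2037-02-04.
Adding +19 months to 2037-02-04 gives 2038-09-04.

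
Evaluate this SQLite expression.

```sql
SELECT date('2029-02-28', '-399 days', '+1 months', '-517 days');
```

Applying '-399 days' to 2029-02-28: counting 399 days back gives 2028-01-26.
Adding +1 month to 2028-01-26 gives 2028-02-26.
Applying '-517 days' to 2028-02-26: counting 517 days back gives 2026-09-27.

2026-09-27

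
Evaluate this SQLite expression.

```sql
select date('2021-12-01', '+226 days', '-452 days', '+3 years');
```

Applying '+226 days' to 2021-12-01: counting 226 days forward gives 2022-07-15.
Applying '-452 days' to 2022-07-15: counting 452 days back gives 2021-04-19.
Adding +3 years to 2021-04-19 gives 2024-04-19.

2024-04-19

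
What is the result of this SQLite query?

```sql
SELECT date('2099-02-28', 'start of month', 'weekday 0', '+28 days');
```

2099-03-01

`start of month` rewinds 2099-02-28 to 2099-02-01.
`weekday 0` advances to the next Sunday; 2099-02-01 is already a Sunday, so it stays at 2099-02-01.
February 2099 has 28 days; 27 remain after the 1st, so 28 days reach 2099-03-01.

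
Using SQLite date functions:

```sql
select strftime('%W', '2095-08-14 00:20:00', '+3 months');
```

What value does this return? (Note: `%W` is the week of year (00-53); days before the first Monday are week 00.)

46

First apply '+3 months': 2095-08-14 00:20:00 → 2095-11-14 00:20:00.
2095-11-14 is a Monday. SQLite's %W counts Mondays since the year started; the result is 46.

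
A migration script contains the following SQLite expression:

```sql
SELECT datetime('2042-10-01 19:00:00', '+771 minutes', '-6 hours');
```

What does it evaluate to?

771 minutes = 12h 51m; +771 minutes from 2042-10-01 19:00:00 is 2042-10-02 07:51:00 (crosses midnight).
-6 hours from 2042-10-02 07:51:00 is 2042-10-02 01:51:00.

2042-10-02 01:51:00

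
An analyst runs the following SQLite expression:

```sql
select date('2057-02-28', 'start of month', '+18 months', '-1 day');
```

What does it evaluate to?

2058-07-31

`start of month` rewinds 2057-02-28 to 2057-02-01.
Adding +18 months to 2057-02-01 gives 2058-08-01.
Going back 1 day from 2058-08-01 reaches 2058-07-31 (last day of July, 31 days).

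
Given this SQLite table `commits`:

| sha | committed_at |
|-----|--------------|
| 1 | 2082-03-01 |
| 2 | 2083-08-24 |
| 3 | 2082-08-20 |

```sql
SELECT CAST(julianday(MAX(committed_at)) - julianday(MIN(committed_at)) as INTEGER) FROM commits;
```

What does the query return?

MIN = 2082-03-01, MAX = 2083-08-24.
30 days remain in March 2082 after the 1st (31 − 1).
Full months from April 2082 through July 2083 contribute their day counts.
Then 24 days into August 2083.
Total: 30 + 30 + 31 + 30 + 31 + 31 + 30 + 31 + 30 + 31 + 31 + 28 + 31 + 30 + 31 + 30 + 31 + 24 = 541.

541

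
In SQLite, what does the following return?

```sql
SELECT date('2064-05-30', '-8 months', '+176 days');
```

2064-03-24

Adding -8 months to 2064-05-30 gives 2063-09-30.
Applying '+176 days' to 2063-09-30: counting 176 days forward gives 2064-03-24.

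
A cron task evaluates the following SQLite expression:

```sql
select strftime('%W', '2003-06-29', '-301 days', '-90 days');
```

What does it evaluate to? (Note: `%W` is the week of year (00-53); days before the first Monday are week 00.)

First apply '-301 days', '-90 days': 2003-06-29 → 2002-06-03.
2002-06-03 is a Monday. SQLite's %W counts Mondays since the year started; the result is 22.

22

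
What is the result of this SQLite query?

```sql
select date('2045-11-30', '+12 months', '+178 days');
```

Adding +12 months to 2045-11-30 gives 2046-11-30.
Applying '+178 days' to 2046-11-30: counting 178 days forward gives 2047-05-27.

2047-05-27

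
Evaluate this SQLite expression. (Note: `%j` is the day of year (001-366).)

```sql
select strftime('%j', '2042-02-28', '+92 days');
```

First apply '+92 days': 2042-02-28 → 2042-05-31.
Day-of-year for 2042-05-31: days since 2042-01-01 inclusive = 151, zero-padded to 151.

151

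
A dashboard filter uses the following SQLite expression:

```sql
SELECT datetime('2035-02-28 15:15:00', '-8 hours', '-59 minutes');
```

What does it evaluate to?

-8 hours from 2035-02-28 15:15:00 is 2035-02-28 07:15:00.
-59 minutes from 2035-02-28 07:15:00 is 2035-02-28 06:16:00.

2035-02-28 06:16:00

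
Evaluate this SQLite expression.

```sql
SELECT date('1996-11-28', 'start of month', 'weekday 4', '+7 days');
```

`start of month` rewinds 1996-11-28 to 1996-11-01.
`weekday 4` advances to the next Thursday; 1996-11-01 is a Friday, so it moves forward to 1996-11-07.
Advancing 7 more days within November lands on 1996-11-14.

1996-11-14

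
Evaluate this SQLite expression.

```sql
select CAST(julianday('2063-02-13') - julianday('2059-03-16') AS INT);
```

15 days remain in March 2059 after the 16th (31 − 16).
Full months from April 2059 through January 2063 contribute their day counts.
Then 13 days into February 2063.
Total: 15 + 30 + 31 + 30 + 31 + 31 + 30 + 31 + 30 + 31 + 31 + 29 + 31 + 30 + 31 + 30 + 31 + 31 + 30 + 31 + 30 + 31 + 31 + 28 + 31 + 30 + 31 + 30 + 31 + 31 + 30 + 31 + 30 + 31 + 31 + 28 + 31 + 30 + 31 + 30 + 31 + 31 + 30 + 31 + 30 + 31 + 31 + 13 = 1430.

1430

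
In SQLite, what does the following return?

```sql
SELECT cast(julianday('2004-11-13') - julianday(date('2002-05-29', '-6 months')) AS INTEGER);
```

Adding -6 months to 2002-05-29 gives 2001-11-29.
1 day remains in November 2001 after the 29th (30 − 29).
Full months from December 2001 through October 2004 contribute their day counts.
Then 13 days into November 2004.
Total: 1 + 31 + 31 + 28 + 31 + 30 + 31 + 30 + 31 + 31 + 30 + 31 + 30 + 31 + 31 + 28 + 31 + 30 + 31 + 30 + 31 + 31 + 30 + 31 + 30 + 31 + 31 + 29 + 31 + 30 + 31 + 30 + 31 + 31 + 30 + 31 + 13 = 1080.

1080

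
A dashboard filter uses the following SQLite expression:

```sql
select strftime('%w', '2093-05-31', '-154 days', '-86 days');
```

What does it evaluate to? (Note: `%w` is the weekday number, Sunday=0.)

First apply '-154 days', '-86 days': 2093-05-31 → 2092-10-03.
2092-10-03 is a Friday; with Sunday=0 that is 5.

5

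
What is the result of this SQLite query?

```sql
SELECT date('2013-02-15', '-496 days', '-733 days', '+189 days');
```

2010-04-12

Applying '-496 days' to 2013-02-15: counting 496 days back gives 2011-10-08.
Applying '-733 days' to 2011-10-08: counting 733 days back gives 2009-10-05.
Applying '+189 days' to 2009-10-05: counting 189 days forward gives 2010-04-12.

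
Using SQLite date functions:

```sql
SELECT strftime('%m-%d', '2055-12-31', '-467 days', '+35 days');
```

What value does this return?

10-25

First apply '-467 days', '+35 days': 2055-12-31 → 2054-10-25.
`%m-%d` extracts the month-day: 10-25.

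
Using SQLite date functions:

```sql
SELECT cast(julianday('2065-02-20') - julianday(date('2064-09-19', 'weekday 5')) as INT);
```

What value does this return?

`weekday 5` advances to the next Friday; 2064-09-19 is already a Friday, so it stays at 2064-09-19.
11 days remain in September 2064 after the 19th (30 − 19).
October 2064: 31 days.
November 2064: 30 days.
December 2064: 31 days.
January 2065: 31 days.
Then 20 days into February 2065.
Total: 11 + 31 + 30 + 31 + 31 + 20 = 154.

154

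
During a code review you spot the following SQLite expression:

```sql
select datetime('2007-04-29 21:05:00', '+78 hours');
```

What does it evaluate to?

+78 hours from 2007-04-29 21:05:00 is 2007-05-03 03:05:00 (crosses midnight).

2007-05-03 03:05:00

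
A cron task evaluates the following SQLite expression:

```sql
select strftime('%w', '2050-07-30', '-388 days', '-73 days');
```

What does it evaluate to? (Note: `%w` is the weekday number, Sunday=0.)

First apply '-388 days', '-73 days': 2050-07-30 → 2049-04-25.
2049-04-25 is a Sunday; with Sunday=0 that is 0.

0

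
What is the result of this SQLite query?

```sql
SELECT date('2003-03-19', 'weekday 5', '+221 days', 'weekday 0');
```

`weekday 5` advances to the next Friday; 2003-03-19 is a Wednesday, so it moves forward to 2003-03-21.
Applying '+221 days' to 2003-03-21: counting 221 days forward gives 2003-10-28.
`weekday 0` advances to the next Sunday; 2003-10-28 is a Tuesday, so it moves forward to 2003-11-02.

2003-11-02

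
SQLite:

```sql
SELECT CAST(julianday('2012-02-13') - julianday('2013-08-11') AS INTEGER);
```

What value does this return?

-545

16 days remain in February 2012 after the 13th (29 − 13).
Full months from March 2012 through July 2013 contribute their day counts.
Then 11 days into August 2013.
Total: 16 + 31 + 30 + 31 + 30 + 31 + 31 + 30 + 31 + 30 + 31 + 31 + 28 + 31 + 30 + 31 + 30 + 31 + 11 = 545.
The subtraction is earlier − later, so the result is −545 → -545.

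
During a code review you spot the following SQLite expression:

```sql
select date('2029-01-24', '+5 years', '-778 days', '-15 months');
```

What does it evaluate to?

2030-09-08

Adding +5 years to 2029-01-24 gives 2034-01-24.
Applying '-778 days' to 2034-01-24: counting 778 days back gives 2031-12-08.
Adding -15 months to 2031-12-08 gives 2030-09-08.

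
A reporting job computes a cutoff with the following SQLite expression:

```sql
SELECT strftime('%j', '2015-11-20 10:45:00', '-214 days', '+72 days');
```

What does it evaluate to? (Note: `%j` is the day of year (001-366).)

182

First apply '-214 days', '+72 days': 2015-11-20 10:45:00 → 2015-07-01 10:45:00.
Day-of-year for 2015-07-01: days since 2015-01-01 inclusive = 182, zero-padded to 182.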